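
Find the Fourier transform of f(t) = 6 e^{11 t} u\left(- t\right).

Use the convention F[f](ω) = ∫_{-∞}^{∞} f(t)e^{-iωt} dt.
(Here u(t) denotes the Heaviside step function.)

F(ω) = - \frac{6}{i \omega - 11}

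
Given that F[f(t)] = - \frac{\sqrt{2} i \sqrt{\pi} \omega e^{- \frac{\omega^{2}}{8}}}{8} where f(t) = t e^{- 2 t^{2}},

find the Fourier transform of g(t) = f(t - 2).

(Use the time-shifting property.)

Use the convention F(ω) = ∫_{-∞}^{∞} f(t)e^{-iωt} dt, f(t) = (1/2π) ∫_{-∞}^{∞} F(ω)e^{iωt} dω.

F[g](ω) = - \frac{\sqrt{2} i \sqrt{\pi} \omega e^{- \frac{\omega \left(\omega + 16 i\right)}{8}}}{8}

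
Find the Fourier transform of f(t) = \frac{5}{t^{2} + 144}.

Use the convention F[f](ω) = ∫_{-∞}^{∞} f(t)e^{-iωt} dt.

F(ω) = \frac{5 \pi e^{- 12 \left|{\omega}\right|}}{12}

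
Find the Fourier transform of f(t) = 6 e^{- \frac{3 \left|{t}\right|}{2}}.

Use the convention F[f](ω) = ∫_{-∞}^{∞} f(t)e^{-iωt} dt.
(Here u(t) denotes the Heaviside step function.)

F(ω) = \frac{72}{4 \omega^{2} + 9}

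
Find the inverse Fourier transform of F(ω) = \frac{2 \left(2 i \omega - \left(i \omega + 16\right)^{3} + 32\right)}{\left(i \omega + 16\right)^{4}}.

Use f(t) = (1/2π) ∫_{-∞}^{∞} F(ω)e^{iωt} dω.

f(t) = 2 \left(t^{2} - 1\right) e^{- 16 t} u\left(t\right)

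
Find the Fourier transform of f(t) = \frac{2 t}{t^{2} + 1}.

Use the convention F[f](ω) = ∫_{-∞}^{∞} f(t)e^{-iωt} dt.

F(ω) = - 2 i \pi e^{- \left|{\omega}\right|} \operatorname{sign}{\left(\omega \right)}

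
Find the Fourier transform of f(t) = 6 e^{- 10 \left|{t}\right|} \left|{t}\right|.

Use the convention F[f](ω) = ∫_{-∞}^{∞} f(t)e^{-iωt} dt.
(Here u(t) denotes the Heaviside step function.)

F(ω) = \frac{12 \left(100 - \omega^{2}\right)}{\left(\omega^{2} + 100\right)^{2}}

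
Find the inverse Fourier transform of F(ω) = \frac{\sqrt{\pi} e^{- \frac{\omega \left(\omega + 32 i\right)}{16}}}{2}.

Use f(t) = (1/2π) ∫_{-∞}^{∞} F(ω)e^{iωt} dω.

f(t) = e^{- 4 \left(t - 2\right)^{2}}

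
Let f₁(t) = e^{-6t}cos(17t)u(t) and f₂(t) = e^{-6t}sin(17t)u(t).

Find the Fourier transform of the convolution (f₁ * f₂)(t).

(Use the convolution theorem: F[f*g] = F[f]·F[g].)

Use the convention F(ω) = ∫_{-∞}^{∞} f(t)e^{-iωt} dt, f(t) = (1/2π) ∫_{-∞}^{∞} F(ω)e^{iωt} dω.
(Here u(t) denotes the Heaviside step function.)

F[f₁*f₂](ω) = \frac{17 \left(i \omega + 6\right)}{\left(\left(i \omega + 6\right)^{2} + 289\right)^{2}}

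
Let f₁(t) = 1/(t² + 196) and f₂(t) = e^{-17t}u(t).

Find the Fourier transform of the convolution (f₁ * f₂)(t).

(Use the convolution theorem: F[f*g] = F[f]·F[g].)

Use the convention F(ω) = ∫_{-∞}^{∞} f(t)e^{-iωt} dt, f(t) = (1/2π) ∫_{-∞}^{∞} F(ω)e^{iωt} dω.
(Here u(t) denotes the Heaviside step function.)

F[f₁*f₂](ω) = \frac{\pi e^{- 14 \left|{\omega}\right|}}{14 \left(i \omega + 17\right)}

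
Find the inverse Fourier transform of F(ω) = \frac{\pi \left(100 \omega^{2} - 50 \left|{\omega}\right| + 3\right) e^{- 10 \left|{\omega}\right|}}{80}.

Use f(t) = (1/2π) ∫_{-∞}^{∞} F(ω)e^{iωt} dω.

f(t) = \frac{t^{4}}{\left(t^{2} + 100\right)^{3}}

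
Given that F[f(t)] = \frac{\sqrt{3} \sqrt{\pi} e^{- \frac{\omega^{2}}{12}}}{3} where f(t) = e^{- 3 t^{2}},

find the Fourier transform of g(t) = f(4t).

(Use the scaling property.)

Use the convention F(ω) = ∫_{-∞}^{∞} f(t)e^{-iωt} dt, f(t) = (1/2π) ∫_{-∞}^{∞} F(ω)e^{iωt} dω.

F[g](ω) = \frac{\sqrt{3} \sqrt{\pi} e^{- \frac{\omega^{2}}{192}}}{12}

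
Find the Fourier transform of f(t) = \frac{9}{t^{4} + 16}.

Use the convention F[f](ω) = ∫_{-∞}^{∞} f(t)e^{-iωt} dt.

F(ω) = \frac{9 \pi e^{- \sqrt{2} \left|{\omega}\right|} \sin{\left(\sqrt{2} \left|{\omega}\right| + \frac{\pi}{4} \right)}}{8}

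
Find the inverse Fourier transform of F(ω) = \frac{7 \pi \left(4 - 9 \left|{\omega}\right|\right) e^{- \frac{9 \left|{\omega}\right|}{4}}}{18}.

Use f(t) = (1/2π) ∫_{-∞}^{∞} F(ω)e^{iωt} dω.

f(t) = \frac{7 t^{2}}{\left(t^{2} + \frac{81}{16}\right)^{2}}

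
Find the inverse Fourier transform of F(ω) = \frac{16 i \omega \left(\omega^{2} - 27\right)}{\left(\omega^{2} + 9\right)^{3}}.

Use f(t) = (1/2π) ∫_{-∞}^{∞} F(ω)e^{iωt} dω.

f(t) = 4 t e^{- 3 \left|{t}\right|} \left|{t}\right|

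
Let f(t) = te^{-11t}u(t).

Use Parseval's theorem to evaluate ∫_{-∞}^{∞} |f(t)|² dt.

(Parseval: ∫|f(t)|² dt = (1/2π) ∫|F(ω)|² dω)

∫|f(t)|² dt = \frac{1}{5324}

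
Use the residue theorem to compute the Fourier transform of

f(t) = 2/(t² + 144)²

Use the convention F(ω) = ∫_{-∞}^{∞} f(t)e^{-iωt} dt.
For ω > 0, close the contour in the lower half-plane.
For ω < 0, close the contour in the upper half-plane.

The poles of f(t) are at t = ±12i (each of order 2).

Let g(z) = f(z)e^{-iωz}; for large |z| the factor e^{-iωz} decays in the lower half-plane when ω > 0 and in the upper half-plane when ω < 0.

Case ω > 0 (lower half-plane, clockwise contour ⇒ F(ω) = -2πi·ΣRes):
  Res_{z = - 12 i} g(z) = \frac{i \left(12 \omega + 1\right) e^{- 12 \omega}}{3456} (pole of order 2)
  F(ω) = -2πi·ΣRes = \frac{\pi \left(12 \omega + 1\right) e^{- 12 \omega}}{1728}

Case ω < 0 (upper half-plane, counterclockwise contour ⇒ F(ω) = +2πi·ΣRes):
  Res_{z = 12 i} g(z) = \frac{i \left(12 \omega - 1\right) e^{12 \omega}}{3456} (pole of order 2)
  F(ω) = 2πi·ΣRes = \frac{\pi \left(1 - 12 \omega\right) e^{12 \omega}}{1728}

Both cases combine into a single formula in |ω|:

F(ω) = \frac{\pi \left(12 \left|{\omega}\right| + 1\right) e^{- 12 \left|{\omega}\right|}}{1728}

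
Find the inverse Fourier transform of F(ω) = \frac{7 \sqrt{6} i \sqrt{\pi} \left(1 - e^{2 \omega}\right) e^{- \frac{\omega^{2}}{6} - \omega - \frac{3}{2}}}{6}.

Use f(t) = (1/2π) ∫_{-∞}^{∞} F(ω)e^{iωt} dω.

f(t) = 7 e^{- \frac{3 t^{2}}{2}} \sin{\left(3 t \right)}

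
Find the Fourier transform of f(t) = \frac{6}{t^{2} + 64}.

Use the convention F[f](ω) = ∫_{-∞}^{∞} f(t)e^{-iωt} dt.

F(ω) = \frac{3 \pi e^{- 8 \left|{\omega}\right|}}{4}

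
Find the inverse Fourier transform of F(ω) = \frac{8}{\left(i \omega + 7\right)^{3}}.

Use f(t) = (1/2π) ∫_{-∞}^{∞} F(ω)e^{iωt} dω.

f(t) = 4 t^{2} e^{- 7 t} u\left(t\right)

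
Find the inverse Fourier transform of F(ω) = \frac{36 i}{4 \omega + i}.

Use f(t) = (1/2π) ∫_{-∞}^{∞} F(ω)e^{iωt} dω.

f(t) = 9 e^{\frac{t}{4}} u\left(- t\right)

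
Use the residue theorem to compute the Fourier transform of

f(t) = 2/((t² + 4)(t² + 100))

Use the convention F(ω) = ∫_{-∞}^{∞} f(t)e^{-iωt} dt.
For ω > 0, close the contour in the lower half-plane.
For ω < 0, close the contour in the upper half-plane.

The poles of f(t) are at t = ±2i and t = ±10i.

Let g(z) = f(z)e^{-iωz}; for large |z| the factor e^{-iωz} decays in the lower half-plane when ω > 0 and in the upper half-plane when ω < 0.

Case ω > 0 (lower half-plane, clockwise contour ⇒ F(ω) = -2πi·ΣRes):
  Res_{z = - 2 i} g(z) = \frac{i e^{- 2 \omega}}{192}
  Res_{z = - 10 i} g(z) = - \frac{i e^{- 10 \omega}}{960}
  F(ω) = -2πi·ΣRes = \frac{\pi \left(5 e^{8 \omega} - 1\right) e^{- 10 \omega}}{480}

Case ω < 0 (upper half-plane, counterclockwise contour ⇒ F(ω) = +2πi·ΣRes):
  Res_{z = 2 i} g(z) = - \frac{i e^{2 \omega}}{192}
  Res_{z = 10 i} g(z) = \frac{i e^{10 \omega}}{960}
  F(ω) = 2πi·ΣRes = \frac{\pi \left(5 - e^{8 \omega}\right) e^{2 \omega}}{480}

Both cases combine into a single formula in |ω|:

F(ω) = \frac{\pi \left(5 e^{8 \left|{\omega}\right|} - 1\right) e^{- 10 \left|{\omega}\right|}}{480}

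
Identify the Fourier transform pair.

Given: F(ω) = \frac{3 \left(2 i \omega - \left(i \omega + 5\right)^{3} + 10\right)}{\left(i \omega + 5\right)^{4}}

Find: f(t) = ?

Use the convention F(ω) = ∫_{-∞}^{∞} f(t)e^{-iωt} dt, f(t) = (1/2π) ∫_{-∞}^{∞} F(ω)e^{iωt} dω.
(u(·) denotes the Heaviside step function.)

f(t) = 3 \left(t^{2} - 1\right) e^{- 5 t} u\left(t\right)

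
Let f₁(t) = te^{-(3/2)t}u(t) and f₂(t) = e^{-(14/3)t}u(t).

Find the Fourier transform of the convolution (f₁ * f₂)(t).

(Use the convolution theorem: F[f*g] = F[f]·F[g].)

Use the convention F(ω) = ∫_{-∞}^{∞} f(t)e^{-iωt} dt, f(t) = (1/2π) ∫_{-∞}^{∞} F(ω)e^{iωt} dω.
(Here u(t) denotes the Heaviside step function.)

F[f₁*f₂](ω) = \frac{12}{\left(2 i \omega + 3\right)^{2} \left(3 i \omega + 14\right)}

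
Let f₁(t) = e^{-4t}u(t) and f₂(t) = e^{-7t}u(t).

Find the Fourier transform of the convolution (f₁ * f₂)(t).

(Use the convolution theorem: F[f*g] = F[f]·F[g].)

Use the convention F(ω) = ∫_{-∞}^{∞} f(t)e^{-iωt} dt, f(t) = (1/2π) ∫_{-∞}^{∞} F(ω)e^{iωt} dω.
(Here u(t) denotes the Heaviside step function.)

F[f₁*f₂](ω) = \frac{1}{\left(i \omega + 4\right) \left(i \omega + 7\right)}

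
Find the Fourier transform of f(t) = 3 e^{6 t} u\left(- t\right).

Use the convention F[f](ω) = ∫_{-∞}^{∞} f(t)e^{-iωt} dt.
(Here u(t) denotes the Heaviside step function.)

F(ω) = - \frac{3}{i \omega - 6}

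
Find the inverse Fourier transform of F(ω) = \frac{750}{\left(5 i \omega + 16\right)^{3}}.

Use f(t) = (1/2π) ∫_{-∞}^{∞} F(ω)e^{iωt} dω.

f(t) = 3 t^{2} e^{- \frac{16 t}{5}} u\left(t\right)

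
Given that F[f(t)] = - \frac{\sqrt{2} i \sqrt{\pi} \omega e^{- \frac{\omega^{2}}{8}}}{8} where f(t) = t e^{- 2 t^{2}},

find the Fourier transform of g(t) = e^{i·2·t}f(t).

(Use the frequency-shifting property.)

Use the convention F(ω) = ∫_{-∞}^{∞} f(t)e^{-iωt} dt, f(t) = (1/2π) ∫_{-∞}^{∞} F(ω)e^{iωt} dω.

F[g](ω) = \frac{\sqrt{2} i \sqrt{\pi} \left(2 - \omega\right) e^{- \frac{\left(\omega - 2\right)^{2}}{8}}}{8}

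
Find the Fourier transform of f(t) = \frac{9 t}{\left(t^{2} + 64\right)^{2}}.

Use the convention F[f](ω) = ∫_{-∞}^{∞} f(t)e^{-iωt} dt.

F(ω) = - \frac{9 i \pi \omega e^{- 8 \left|{\omega}\right|}}{16}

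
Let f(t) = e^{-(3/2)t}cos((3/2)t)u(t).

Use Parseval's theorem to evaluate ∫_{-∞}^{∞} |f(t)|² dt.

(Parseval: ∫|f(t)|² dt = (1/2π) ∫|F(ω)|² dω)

∫|f(t)|² dt = \frac{1}{4}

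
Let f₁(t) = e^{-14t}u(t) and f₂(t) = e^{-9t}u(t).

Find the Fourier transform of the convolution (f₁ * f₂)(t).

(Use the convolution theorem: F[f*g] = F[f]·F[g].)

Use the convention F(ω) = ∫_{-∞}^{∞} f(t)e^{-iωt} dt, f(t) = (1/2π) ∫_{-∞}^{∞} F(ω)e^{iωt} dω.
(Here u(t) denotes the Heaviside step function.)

F[f₁*f₂](ω) = \frac{1}{\left(i \omega + 9\right) \left(i \omega + 14\right)}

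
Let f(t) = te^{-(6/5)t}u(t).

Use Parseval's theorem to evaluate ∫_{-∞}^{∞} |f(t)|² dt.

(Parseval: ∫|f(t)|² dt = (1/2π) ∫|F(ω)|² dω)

∫|f(t)|² dt = \frac{125}{864}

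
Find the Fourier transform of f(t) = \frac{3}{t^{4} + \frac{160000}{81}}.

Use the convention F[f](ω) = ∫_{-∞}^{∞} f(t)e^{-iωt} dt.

F(ω) = \frac{81 \pi e^{- \frac{10 \sqrt{2} \left|{\omega}\right|}{3}} \sin{\left(\frac{10 \sqrt{2} \left|{\omega}\right|}{3} + \frac{\pi}{4} \right)}}{8000}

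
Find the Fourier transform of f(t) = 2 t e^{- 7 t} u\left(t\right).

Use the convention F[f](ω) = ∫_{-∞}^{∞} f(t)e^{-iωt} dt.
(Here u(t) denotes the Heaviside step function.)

F(ω) = \frac{2}{\left(i \omega + 7\right)^{2}}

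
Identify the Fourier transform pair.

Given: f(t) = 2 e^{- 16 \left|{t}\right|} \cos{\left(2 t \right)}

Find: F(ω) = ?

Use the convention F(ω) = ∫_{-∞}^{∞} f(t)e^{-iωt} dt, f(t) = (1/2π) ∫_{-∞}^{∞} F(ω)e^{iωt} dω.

F(ω) = \frac{64 \left(\omega^{2} + 260\right)}{\omega^{4} + 504 \omega^{2} + 67600}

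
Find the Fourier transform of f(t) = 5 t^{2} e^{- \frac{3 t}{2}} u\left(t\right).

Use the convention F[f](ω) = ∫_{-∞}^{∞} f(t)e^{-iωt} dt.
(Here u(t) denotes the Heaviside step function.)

F(ω) = \frac{80}{\left(2 i \omega + 3\right)^{3}}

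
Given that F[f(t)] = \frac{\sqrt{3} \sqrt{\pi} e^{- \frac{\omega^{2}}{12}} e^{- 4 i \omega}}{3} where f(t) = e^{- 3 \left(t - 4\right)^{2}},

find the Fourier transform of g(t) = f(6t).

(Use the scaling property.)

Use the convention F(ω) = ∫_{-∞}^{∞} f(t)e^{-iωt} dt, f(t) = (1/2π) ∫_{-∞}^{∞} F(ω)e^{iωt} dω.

F[g](ω) = \frac{\sqrt{3} \sqrt{\pi} e^{- \frac{\omega \left(\omega + 288 i\right)}{432}}}{18}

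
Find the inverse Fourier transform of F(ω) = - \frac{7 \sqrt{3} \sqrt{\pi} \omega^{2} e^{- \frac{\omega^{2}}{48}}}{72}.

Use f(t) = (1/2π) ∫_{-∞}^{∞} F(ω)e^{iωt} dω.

f(t) = 7 \left(48 t^{2} - 2\right) e^{- 12 t^{2}}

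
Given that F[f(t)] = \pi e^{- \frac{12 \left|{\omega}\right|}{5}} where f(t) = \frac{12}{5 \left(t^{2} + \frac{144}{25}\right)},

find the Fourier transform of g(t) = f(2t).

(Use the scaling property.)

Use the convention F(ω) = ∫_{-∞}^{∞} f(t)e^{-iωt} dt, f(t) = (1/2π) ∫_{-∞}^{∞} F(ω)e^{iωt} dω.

F[g](ω) = \frac{\pi e^{- \frac{6 \left|{\omega}\right|}{5}}}{2}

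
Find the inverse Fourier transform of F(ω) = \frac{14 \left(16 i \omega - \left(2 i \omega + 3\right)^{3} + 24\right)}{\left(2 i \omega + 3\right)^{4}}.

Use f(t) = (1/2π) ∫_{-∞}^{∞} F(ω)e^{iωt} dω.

f(t) = 7 \left(t^{2} - 1\right) e^{- \frac{3 t}{2}} u\left(t\right)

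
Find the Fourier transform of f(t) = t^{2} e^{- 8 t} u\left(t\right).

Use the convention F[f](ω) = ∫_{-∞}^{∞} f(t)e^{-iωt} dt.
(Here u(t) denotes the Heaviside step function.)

F(ω) = \frac{2}{\left(i \omega + 8\right)^{3}}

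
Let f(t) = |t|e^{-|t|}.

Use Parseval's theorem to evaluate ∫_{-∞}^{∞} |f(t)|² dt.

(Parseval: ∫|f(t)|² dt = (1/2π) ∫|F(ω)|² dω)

∫|f(t)|² dt = \frac{1}{2}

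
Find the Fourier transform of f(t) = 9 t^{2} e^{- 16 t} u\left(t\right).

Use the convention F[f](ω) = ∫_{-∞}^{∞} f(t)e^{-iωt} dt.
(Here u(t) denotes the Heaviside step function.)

F(ω) = \frac{18}{\left(i \omega + 16\right)^{3}}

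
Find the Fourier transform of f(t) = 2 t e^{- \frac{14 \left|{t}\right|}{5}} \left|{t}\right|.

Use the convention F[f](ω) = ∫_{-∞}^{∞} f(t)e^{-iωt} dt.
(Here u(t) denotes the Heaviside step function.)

F(ω) = \frac{5000 i \omega \left(25 \omega^{2} - 588\right)}{\left(25 \omega^{2} + 196\right)^{3}}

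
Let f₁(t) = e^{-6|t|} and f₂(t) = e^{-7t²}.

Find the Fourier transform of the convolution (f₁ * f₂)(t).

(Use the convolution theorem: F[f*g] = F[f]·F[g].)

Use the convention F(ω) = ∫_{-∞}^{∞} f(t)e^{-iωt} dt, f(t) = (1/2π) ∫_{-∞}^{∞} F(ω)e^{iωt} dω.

F[f₁*f₂](ω) = \frac{12 \sqrt{7} \sqrt{\pi} e^{- \frac{\omega^{2}}{28}}}{7 \left(\omega^{2} + 36\right)}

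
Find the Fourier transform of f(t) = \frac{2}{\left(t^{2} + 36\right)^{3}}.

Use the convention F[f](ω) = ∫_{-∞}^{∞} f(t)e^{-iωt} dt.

F(ω) = \frac{\pi \left(12 \omega^{2} + 6 \left|{\omega}\right| + 1\right) e^{- 6 \left|{\omega}\right|}}{10368}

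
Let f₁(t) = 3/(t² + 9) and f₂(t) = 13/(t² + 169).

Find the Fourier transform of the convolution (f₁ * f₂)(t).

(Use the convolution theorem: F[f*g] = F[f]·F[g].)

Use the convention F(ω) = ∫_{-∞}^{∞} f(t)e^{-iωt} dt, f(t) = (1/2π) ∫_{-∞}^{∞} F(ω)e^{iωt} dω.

F[f₁*f₂](ω) = \pi^{2} e^{- 16 \left|{\omega}\right|}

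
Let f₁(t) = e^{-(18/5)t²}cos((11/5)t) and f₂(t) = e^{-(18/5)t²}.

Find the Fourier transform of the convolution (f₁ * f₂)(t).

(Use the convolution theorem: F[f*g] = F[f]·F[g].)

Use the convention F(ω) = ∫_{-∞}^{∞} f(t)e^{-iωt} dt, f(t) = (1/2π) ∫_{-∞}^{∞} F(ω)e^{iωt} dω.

F[f₁*f₂](ω) = \frac{5 \pi \left(e^{\frac{11 \omega}{18}} + 1\right) e^{- \frac{5 \omega^{2}}{36} - \frac{11 \omega}{36} - \frac{121}{360}}}{36}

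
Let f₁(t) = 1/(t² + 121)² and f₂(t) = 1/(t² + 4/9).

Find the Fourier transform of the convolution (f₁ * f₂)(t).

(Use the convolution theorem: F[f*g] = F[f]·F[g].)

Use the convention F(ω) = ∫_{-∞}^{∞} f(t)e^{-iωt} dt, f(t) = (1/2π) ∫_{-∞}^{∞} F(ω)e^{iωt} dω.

F[f₁*f₂](ω) = \frac{3 \pi^{2} \left(11 \left|{\omega}\right| + 1\right) e^{- \frac{35 \left|{\omega}\right|}{3}}}{5324}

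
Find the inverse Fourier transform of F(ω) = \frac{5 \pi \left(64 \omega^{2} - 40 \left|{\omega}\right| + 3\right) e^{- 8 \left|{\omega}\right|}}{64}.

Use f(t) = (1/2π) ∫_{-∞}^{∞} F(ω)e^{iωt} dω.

f(t) = \frac{5 t^{4}}{\left(t^{2} + 64\right)^{3}}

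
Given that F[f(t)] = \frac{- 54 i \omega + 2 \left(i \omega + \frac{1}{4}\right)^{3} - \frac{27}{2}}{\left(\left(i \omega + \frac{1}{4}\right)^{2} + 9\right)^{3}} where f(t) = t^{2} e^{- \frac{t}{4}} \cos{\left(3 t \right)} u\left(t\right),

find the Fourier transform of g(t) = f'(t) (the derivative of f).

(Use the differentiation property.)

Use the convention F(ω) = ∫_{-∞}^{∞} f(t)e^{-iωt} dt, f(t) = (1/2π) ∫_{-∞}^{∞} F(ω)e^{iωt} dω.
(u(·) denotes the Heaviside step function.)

F[g](ω) = - \frac{128 i \omega \left(1728 i \omega - \left(4 i \omega + 1\right)^{3} + 432\right)}{\left(\left(4 i \omega + 1\right)^{2} + 144\right)^{3}}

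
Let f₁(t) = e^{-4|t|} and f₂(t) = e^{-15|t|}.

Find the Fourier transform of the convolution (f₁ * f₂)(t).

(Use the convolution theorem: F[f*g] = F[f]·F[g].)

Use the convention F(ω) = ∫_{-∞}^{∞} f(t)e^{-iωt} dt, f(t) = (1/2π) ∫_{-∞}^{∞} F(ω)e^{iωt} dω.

F[f₁*f₂](ω) = \frac{240}{\left(\omega^{2} + 16\right) \left(\omega^{2} + 225\right)}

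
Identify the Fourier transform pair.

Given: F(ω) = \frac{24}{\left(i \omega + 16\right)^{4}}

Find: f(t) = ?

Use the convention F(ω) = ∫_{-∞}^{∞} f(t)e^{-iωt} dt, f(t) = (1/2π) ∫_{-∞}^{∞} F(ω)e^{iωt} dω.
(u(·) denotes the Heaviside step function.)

f(t) = 4 t^{3} e^{- 16 t} u\left(t\right)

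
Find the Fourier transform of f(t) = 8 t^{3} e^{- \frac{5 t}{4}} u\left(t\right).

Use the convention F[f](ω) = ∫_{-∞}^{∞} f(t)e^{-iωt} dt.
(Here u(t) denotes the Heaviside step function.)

F(ω) = \frac{12288}{\left(4 i \omega + 5\right)^{4}}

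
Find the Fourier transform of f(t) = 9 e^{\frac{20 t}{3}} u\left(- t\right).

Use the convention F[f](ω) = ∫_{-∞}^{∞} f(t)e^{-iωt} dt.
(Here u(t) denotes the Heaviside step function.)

F(ω) = - \frac{27}{3 i \omega - 20}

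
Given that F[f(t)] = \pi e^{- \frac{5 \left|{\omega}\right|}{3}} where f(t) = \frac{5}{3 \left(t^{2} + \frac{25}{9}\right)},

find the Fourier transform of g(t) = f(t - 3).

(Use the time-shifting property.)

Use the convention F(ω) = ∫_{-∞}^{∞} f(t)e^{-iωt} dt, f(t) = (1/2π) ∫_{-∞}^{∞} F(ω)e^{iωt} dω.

F[g](ω) = \pi e^{- 3 i \omega - \frac{5 \left|{\omega}\right|}{3}}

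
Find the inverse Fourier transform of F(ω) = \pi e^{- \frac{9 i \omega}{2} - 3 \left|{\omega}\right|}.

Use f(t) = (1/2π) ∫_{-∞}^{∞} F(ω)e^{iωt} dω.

f(t) = \frac{3}{\left(t - \frac{9}{2}\right)^{2} + 9}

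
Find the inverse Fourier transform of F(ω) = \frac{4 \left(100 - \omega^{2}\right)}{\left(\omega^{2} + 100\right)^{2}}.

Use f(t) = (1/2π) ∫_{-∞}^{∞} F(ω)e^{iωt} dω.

f(t) = 2 e^{- 10 \left|{t}\right|} \left|{t}\right|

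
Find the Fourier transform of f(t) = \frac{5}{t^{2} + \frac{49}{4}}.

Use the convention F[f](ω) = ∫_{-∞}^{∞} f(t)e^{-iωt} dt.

F(ω) = \frac{10 \pi e^{- \frac{7 \left|{\omega}\right|}{2}}}{7}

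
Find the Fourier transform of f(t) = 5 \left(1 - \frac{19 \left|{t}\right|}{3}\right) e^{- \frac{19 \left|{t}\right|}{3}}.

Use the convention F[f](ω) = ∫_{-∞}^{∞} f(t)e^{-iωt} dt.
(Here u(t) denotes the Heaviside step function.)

F(ω) = \frac{10260 \omega^{2}}{\left(9 \omega^{2} + 361\right)^{2}}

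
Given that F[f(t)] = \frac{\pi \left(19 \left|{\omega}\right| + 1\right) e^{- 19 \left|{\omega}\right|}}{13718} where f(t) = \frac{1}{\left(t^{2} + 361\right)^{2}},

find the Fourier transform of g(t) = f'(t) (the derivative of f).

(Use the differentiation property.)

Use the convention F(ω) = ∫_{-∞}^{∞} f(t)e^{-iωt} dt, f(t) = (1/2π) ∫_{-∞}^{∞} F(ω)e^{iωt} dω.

F[g](ω) = \frac{i \pi \omega \left(19 \left|{\omega}\right| + 1\right) e^{- 19 \left|{\omega}\right|}}{13718}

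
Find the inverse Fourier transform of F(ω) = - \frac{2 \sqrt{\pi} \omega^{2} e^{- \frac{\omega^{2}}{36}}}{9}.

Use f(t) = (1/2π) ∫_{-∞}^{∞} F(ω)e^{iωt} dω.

f(t) = 6 \left(36 t^{2} - 2\right) e^{- 9 t^{2}}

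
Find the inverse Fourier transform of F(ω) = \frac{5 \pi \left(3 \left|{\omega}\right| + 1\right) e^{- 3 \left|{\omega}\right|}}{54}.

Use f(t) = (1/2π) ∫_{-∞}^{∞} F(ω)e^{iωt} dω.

f(t) = \frac{5}{\left(t^{2} + 9\right)^{2}}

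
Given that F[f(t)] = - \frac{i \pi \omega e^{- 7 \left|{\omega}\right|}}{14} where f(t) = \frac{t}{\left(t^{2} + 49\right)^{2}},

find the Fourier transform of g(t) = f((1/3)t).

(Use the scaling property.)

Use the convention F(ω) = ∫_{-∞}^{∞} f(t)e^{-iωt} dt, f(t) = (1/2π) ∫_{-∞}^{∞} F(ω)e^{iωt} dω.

F[g](ω) = - \frac{9 i \pi \omega e^{- 21 \left|{\omega}\right|}}{14}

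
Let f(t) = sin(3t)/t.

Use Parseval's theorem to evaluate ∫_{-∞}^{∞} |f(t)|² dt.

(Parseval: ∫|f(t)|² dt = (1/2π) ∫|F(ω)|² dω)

∫|f(t)|² dt = 3 \pi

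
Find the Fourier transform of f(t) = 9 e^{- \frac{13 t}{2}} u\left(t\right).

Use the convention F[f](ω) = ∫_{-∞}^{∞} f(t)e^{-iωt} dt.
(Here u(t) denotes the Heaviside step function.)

F(ω) = \frac{18}{2 i \omega + 13}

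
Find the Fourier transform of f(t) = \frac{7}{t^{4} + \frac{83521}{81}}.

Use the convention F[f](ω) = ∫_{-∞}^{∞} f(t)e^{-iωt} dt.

F(ω) = \frac{189 \pi e^{- \frac{17 \sqrt{2} \left|{\omega}\right|}{6}} \sin{\left(\frac{17 \sqrt{2} \left|{\omega}\right|}{6} + \frac{\pi}{4} \right)}}{4913}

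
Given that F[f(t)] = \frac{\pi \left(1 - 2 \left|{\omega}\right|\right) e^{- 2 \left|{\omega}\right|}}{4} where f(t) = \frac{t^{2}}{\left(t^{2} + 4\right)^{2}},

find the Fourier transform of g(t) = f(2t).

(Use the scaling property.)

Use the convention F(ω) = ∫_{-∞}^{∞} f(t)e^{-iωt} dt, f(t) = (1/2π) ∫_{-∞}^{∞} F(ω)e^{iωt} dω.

F[g](ω) = \frac{\pi \left(1 - \left|{\omega}\right|\right) e^{- \left|{\omega}\right|}}{8}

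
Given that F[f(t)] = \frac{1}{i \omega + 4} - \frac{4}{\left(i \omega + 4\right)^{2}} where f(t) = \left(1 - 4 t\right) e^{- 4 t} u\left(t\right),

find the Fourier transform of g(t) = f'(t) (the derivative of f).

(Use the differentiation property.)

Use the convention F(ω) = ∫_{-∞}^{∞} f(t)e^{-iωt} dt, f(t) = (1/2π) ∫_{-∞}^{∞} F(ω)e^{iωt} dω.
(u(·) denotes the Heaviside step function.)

F[g](ω) = \frac{\omega^{2}}{\omega^{2} - 8 i \omega - 16}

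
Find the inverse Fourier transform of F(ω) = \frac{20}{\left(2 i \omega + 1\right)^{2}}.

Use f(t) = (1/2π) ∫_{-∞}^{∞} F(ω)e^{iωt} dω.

f(t) = 5 t e^{- \frac{t}{2}} u\left(t\right)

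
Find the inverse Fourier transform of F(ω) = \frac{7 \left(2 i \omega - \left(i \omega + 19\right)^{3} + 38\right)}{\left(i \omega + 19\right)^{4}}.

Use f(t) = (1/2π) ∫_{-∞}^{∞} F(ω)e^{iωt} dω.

f(t) = 7 \left(t^{2} - 1\right) e^{- 19 t} u\left(t\right)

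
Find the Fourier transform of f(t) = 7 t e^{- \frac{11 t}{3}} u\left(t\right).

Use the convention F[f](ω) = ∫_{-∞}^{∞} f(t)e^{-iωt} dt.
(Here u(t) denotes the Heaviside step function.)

F(ω) = \frac{63}{\left(3 i \omega + 11\right)^{2}}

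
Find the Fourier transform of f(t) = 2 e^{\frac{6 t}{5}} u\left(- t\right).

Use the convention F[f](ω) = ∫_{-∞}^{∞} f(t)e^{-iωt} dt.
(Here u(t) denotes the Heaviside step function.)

F(ω) = - \frac{10}{5 i \omega - 6}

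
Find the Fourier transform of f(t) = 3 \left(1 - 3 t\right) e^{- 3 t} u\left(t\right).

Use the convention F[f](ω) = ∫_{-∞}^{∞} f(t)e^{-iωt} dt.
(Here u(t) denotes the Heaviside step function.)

F(ω) = \frac{3 i \omega}{- \omega^{2} + 6 i \omega + 9}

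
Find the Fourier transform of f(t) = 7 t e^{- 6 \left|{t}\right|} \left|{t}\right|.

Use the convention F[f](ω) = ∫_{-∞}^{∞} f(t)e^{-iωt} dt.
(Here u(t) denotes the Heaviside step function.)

F(ω) = \frac{28 i \omega \left(\omega^{2} - 108\right)}{\left(\omega^{2} + 36\right)^{3}}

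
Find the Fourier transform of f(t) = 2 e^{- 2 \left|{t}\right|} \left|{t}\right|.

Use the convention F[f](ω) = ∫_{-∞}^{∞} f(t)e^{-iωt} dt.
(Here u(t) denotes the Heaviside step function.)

F(ω) = \frac{4 \left(4 - \omega^{2}\right)}{\left(\omega^{2} + 4\right)^{2}}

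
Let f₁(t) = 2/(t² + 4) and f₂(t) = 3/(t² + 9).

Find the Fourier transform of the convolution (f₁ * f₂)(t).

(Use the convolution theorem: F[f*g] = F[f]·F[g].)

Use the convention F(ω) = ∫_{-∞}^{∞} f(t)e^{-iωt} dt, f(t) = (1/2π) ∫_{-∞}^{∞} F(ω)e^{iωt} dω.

F[f₁*f₂](ω) = \pi^{2} e^{- 5 \left|{\omega}\right|}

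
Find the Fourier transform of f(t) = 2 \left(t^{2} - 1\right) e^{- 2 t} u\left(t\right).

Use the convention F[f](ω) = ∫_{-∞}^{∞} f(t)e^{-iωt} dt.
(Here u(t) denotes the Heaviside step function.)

F(ω) = \frac{2 \left(2 i \omega - \left(i \omega + 2\right)^{3} + 4\right)}{\left(i \omega + 2\right)^{4}}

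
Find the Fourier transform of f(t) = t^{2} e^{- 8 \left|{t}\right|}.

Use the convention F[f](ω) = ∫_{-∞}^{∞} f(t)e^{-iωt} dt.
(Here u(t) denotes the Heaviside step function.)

F(ω) = \frac{32 \left(64 - 3 \omega^{2}\right)}{\left(\omega^{2} + 64\right)^{3}}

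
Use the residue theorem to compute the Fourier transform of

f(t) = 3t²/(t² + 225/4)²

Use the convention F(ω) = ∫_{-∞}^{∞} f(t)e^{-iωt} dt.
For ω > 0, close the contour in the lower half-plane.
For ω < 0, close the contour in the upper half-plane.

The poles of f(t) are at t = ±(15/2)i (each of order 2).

Let g(z) = f(z)e^{-iωz}; for large |z| the factor e^{-iωz} decays in the lower half-plane when ω > 0 and in the upper half-plane when ω < 0.

Case ω > 0 (lower half-plane, clockwise contour ⇒ F(ω) = -2πi·ΣRes):
  Res_{z = - \frac{15 i}{2}} g(z) = \frac{i \left(2 - 15 \omega\right) e^{- \frac{15 \omega}{2}}}{20} (pole of order 2)
  F(ω) = -2πi·ΣRes = \frac{\pi \left(2 - 15 \omega\right) e^{- \frac{15 \omega}{2}}}{10}

Case ω < 0 (upper half-plane, counterclockwise contour ⇒ F(ω) = +2πi·ΣRes):
  Res_{z = \frac{15 i}{2}} g(z) = \frac{i \left(- 15 \omega - 2\right) e^{\frac{15 \omega}{2}}}{20} (pole of order 2)
  F(ω) = 2πi·ΣRes = \frac{\pi \left(15 \omega + 2\right) e^{\frac{15 \omega}{2}}}{10}

Both cases combine into a single formula in |ω|:

F(ω) = \frac{\pi \left(2 - 15 \left|{\omega}\right|\right) e^{- \frac{15 \left|{\omega}\right|}{2}}}{10}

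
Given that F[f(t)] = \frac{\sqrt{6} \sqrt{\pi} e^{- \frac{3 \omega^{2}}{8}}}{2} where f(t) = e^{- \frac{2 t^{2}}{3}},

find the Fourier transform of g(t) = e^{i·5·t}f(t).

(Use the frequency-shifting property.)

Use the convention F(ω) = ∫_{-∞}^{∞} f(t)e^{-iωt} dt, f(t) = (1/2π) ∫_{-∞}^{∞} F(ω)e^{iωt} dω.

F[g](ω) = \frac{\sqrt{6} \sqrt{\pi} e^{- \frac{3 \left(\omega - 5\right)^{2}}{8}}}{2}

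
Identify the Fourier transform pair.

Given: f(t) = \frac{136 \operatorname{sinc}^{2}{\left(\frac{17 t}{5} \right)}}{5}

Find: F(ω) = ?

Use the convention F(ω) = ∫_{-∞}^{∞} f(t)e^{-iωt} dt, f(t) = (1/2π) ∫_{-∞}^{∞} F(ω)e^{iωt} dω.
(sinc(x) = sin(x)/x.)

F(ω) = \begin{cases} \frac{4 \pi \left(34 - 5 \left|{\omega}\right|\right)}{17} & \text{for}\: \omega > - \frac{34}{5} \wedge \omega < \frac{34}{5} \\0 & \text{otherwise} \end{cases}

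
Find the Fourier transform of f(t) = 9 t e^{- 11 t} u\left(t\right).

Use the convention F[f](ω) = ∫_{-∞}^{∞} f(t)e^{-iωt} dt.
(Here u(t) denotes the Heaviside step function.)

F(ω) = \frac{9}{\left(i \omega + 11\right)^{2}}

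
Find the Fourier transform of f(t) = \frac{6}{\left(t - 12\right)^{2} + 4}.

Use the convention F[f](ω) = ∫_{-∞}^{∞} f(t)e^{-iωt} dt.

F(ω) = 3 \pi e^{- 12 i \omega - 2 \left|{\omega}\right|}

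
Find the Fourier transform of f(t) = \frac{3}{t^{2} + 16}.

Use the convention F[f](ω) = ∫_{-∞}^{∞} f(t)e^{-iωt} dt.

F(ω) = \frac{3 \pi e^{- 4 \left|{\omega}\right|}}{4}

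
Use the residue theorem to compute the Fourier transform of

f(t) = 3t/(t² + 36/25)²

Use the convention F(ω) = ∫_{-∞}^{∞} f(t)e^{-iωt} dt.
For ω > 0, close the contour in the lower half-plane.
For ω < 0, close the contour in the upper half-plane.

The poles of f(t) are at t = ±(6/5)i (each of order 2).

Let g(z) = f(z)e^{-iωz}; for large |z| the factor e^{-iωz} decays in the lower half-plane when ω > 0 and in the upper half-plane when ω < 0.

Case ω > 0 (lower half-plane, clockwise contour ⇒ F(ω) = -2πi·ΣRes):
  Res_{z = - \frac{6 i}{5}} g(z) = \frac{5 \omega e^{- \frac{6 \omega}{5}}}{8} (pole of order 2)
  F(ω) = -2πi·ΣRes = - \frac{5 i \pi \omega e^{- \frac{6 \omega}{5}}}{4}

Case ω < 0 (upper half-plane, counterclockwise contour ⇒ F(ω) = +2πi·ΣRes):
  Res_{z = \frac{6 i}{5}} g(z) = - \frac{5 \omega e^{\frac{6 \omega}{5}}}{8} (pole of order 2)
  F(ω) = 2πi·ΣRes = - \frac{5 i \pi \omega e^{\frac{6 \omega}{5}}}{4}

Both cases combine into a single formula in |ω|:

F(ω) = - \frac{5 i \pi \omega e^{- \frac{6 \left|{\omega}\right|}{5}}}{4}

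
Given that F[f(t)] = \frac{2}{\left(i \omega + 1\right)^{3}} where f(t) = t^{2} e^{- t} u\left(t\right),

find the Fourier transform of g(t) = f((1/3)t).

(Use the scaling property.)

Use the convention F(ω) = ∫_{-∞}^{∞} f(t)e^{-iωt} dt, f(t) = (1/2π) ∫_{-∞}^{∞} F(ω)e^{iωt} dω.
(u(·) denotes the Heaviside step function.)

F[g](ω) = \frac{6}{\left(3 i \omega + 1\right)^{3}}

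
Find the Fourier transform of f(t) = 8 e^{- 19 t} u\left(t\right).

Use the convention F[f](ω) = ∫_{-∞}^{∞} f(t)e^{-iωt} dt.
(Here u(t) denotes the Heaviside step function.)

F(ω) = \frac{8}{i \omega + 19}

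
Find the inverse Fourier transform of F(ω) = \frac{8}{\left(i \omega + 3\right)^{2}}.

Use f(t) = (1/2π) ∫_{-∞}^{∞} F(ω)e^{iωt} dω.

f(t) = 8 t e^{- 3 t} u\left(t\right)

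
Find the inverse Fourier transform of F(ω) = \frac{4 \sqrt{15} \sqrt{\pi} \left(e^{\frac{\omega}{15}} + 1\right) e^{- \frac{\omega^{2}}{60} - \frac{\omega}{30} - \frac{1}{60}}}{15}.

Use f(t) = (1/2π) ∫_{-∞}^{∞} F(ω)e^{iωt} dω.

f(t) = 8 e^{- 15 t^{2}} \cos{\left(t \right)}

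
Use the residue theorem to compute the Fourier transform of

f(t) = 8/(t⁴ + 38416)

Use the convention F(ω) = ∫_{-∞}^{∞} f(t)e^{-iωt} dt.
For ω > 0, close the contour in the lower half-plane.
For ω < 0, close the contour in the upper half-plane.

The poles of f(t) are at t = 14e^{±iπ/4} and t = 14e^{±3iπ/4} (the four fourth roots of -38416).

Let g(z) = f(z)e^{-iωz}; for large |z| the factor e^{-iωz} decays in the lower half-plane when ω > 0 and in the upper half-plane when ω < 0.

Case ω > 0 (lower half-plane, clockwise contour ⇒ F(ω) = -2πi·ΣRes):
  Res_{z = - 7 \sqrt{2} - 7 \sqrt{2} i} g(z) = \frac{\sqrt{2} i \left(1 - i\right) e^{7 \sqrt{2} \omega \left(-1 + i\right)}}{2744}
  Res_{z = 7 \sqrt{2} - 7 \sqrt{2} i} g(z) = \frac{\sqrt{2} i \left(1 + i\right) e^{- 7 \sqrt{2} \omega \left(1 + i\right)}}{2744}
  F(ω) = -2πi·ΣRes = \frac{\sqrt{2} \pi \left(1 - i\right) \left(e^{14 \sqrt{2} i \omega} + i\right) e^{- 7 \sqrt{2} \omega \left(1 + i\right)}}{1372} = \frac{\pi e^{- 7 \sqrt{2} \omega} \sin{\left(7 \sqrt{2} \omega + \frac{\pi}{4} \right)}}{343}

Case ω < 0 (upper half-plane, counterclockwise contour ⇒ F(ω) = +2πi·ΣRes):
  Res_{z = 7 \sqrt{2} + 7 \sqrt{2} i} g(z) = \frac{\sqrt{2} i \left(-1 + i\right) e^{7 \sqrt{2} \omega \left(1 - i\right)}}{2744}
  Res_{z = - 7 \sqrt{2} + 7 \sqrt{2} i} g(z) = \frac{\sqrt{2} \left(1 - i\right) e^{7 \sqrt{2} \omega \left(1 + i\right)}}{2744}
  F(ω) = 2πi·ΣRes = - \frac{\sqrt{2} i \pi \left(i \left(1 - i\right) e^{7 \sqrt{2} \omega \left(1 - i\right)} - \left(1 - i\right) e^{7 \sqrt{2} \omega \left(1 + i\right)}\right)}{1372} = \frac{\pi e^{7 \sqrt{2} \omega} \cos{\left(7 \sqrt{2} \omega + \frac{\pi}{4} \right)}}{343}

Both cases combine into a single formula in |ω|:

F(ω) = \frac{\pi e^{- 7 \sqrt{2} \left|{\omega}\right|} \sin{\left(7 \sqrt{2} \left|{\omega}\right| + \frac{\pi}{4} \right)}}{343}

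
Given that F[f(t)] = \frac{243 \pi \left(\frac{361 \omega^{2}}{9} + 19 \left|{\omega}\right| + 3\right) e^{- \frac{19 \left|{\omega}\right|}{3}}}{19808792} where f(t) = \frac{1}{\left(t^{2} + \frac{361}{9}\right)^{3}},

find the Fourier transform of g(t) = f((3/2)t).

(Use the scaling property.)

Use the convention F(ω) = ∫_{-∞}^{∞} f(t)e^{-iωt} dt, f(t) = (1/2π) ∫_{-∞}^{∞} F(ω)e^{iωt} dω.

F[g](ω) = \frac{\pi \left(1444 \omega^{2} + 1026 \left|{\omega}\right| + 243\right) e^{- \frac{38 \left|{\omega}\right|}{9}}}{9904396}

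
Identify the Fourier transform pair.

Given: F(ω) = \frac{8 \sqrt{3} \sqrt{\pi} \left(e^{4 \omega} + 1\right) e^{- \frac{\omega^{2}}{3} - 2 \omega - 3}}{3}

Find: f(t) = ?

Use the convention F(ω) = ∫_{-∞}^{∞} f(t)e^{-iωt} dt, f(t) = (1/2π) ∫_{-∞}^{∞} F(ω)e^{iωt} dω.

f(t) = 8 e^{- \frac{3 t^{2}}{4}} \cos{\left(3 t \right)}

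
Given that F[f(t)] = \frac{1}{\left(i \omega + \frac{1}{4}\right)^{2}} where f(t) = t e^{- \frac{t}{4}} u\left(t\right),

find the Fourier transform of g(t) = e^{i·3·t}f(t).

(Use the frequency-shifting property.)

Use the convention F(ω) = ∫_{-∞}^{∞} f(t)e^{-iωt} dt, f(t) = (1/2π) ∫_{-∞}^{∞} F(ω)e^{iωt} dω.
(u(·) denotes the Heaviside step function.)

F[g](ω) = \frac{16}{\left(4 i \left(\omega - 3\right) + 1\right)^{2}}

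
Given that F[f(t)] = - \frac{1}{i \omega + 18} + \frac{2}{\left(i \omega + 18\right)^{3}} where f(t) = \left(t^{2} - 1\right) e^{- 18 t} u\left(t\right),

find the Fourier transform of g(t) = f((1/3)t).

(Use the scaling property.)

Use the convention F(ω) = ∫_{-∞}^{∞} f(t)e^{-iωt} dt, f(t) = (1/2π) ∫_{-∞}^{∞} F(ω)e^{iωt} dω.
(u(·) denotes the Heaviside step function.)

F[g](ω) = \frac{2 i \omega - 9 \left(i \omega + 6\right)^{3} + 12}{9 \left(i \omega + 6\right)^{4}}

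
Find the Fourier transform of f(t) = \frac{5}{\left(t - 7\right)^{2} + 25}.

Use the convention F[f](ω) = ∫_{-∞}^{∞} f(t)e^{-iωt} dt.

F(ω) = \pi e^{- 7 i \omega - 5 \left|{\omega}\right|}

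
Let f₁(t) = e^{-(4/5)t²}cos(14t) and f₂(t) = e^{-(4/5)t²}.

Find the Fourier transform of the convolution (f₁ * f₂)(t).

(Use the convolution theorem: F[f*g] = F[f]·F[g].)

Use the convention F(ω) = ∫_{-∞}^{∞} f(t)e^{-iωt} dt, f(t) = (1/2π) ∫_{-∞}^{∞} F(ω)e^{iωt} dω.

F[f₁*f₂](ω) = \frac{5 \pi \left(e^{\frac{35 \omega}{2}} + 1\right) e^{- \frac{5 \omega^{2}}{8} - \frac{35 \omega}{4} - \frac{245}{4}}}{8}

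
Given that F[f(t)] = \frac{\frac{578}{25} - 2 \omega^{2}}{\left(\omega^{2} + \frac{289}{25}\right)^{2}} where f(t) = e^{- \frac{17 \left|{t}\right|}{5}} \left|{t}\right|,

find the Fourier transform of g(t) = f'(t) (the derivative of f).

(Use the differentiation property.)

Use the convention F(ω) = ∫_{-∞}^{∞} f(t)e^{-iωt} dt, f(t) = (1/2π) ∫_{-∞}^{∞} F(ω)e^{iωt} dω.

F[g](ω) = - \frac{50 i \omega \left(25 \omega^{2} - 289\right)}{\left(25 \omega^{2} + 289\right)^{2}}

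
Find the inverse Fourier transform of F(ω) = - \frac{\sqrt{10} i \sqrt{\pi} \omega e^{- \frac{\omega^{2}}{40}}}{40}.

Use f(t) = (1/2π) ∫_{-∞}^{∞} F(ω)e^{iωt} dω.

f(t) = 5 t e^{- 10 t^{2}}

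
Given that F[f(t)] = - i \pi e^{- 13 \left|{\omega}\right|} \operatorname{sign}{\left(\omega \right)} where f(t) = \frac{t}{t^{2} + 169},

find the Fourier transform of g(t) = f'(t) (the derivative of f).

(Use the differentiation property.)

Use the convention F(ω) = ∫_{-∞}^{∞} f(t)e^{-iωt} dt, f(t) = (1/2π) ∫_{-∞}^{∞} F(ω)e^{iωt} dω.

F[g](ω) = \pi \omega e^{- 13 \left|{\omega}\right|} \operatorname{sign}{\left(\omega \right)}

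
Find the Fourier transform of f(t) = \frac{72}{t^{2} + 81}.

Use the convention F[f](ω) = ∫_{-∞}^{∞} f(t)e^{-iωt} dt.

F(ω) = 8 \pi e^{- 9 \left|{\omega}\right|}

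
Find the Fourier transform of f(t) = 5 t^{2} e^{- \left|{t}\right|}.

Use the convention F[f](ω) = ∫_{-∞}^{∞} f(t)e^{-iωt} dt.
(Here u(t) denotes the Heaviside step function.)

F(ω) = \frac{20 \left(1 - 3 \omega^{2}\right)}{\left(\omega^{2} + 1\right)^{3}}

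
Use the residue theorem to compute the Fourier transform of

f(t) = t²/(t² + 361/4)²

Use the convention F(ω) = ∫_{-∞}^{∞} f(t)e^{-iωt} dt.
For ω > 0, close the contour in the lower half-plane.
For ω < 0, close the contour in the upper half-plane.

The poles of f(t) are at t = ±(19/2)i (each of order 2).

Let g(z) = f(z)e^{-iωz}; for large |z| the factor e^{-iωz} decays in the lower half-plane when ω > 0 and in the upper half-plane when ω < 0.

Case ω > 0 (lower half-plane, clockwise contour ⇒ F(ω) = -2πi·ΣRes):
  Res_{z = - \frac{19 i}{2}} g(z) = \frac{i \left(2 - 19 \omega\right) e^{- \frac{19 \omega}{2}}}{76} (pole of order 2)
  F(ω) = -2πi·ΣRes = \frac{\pi \left(2 - 19 \omega\right) e^{- \frac{19 \omega}{2}}}{38}

Case ω < 0 (upper half-plane, counterclockwise contour ⇒ F(ω) = +2πi·ΣRes):
  Res_{z = \frac{19 i}{2}} g(z) = \frac{i \left(- 19 \omega - 2\right) e^{\frac{19 \omega}{2}}}{76} (pole of order 2)
  F(ω) = 2πi·ΣRes = \frac{\pi \left(19 \omega + 2\right) e^{\frac{19 \omega}{2}}}{38}

Both cases combine into a single formula in |ω|:

F(ω) = \frac{\pi \left(2 - 19 \left|{\omega}\right|\right) e^{- \frac{19 \left|{\omega}\right|}{2}}}{38}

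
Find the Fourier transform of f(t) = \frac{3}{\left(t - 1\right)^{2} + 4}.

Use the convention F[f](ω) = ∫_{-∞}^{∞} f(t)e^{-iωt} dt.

F(ω) = \frac{3 \pi e^{- i \omega - 2 \left|{\omega}\right|}}{2}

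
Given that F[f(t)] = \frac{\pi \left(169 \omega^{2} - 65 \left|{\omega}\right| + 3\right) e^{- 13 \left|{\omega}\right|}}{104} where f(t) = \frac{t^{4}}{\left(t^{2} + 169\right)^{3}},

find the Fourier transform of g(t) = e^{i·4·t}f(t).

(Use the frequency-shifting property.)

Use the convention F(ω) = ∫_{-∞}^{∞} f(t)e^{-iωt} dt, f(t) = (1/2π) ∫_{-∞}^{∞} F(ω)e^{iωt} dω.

F[g](ω) = \frac{\pi \left(169 \left(\omega - 4\right)^{2} - 65 \left|{\omega - 4}\right| + 3\right) e^{- 13 \left|{\omega - 4}\right|}}{104}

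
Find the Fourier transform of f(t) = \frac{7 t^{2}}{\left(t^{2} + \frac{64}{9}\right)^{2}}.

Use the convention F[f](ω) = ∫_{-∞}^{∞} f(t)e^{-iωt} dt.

F(ω) = \frac{7 \pi \left(3 - 8 \left|{\omega}\right|\right) e^{- \frac{8 \left|{\omega}\right|}{3}}}{16}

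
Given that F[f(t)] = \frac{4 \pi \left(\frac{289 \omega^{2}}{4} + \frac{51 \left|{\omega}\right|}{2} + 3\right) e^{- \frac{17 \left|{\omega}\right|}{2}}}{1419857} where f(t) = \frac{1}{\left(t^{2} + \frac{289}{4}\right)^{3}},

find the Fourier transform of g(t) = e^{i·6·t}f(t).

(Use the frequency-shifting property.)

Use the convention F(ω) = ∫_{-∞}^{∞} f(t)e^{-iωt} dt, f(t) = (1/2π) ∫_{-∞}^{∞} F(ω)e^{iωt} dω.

F[g](ω) = \frac{\pi \left(289 \left(\omega - 6\right)^{2} + 102 \left|{\omega - 6}\right| + 12\right) e^{- \frac{17 \left|{\omega - 6}\right|}{2}}}{1419857}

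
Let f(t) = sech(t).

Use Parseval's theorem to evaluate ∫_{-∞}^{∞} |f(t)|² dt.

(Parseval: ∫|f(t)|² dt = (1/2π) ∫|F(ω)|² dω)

∫|f(t)|² dt = 2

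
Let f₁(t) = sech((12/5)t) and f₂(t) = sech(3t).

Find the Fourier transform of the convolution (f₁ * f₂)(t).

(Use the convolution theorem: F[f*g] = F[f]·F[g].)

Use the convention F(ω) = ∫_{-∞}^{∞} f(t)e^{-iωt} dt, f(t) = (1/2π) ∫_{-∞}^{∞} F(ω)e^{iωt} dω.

F[f₁*f₂](ω) = \frac{5 \pi^{2}}{36 \cosh{\left(\frac{\pi \omega}{6} \right)} \cosh{\left(\frac{5 \pi \omega}{24} \right)}}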